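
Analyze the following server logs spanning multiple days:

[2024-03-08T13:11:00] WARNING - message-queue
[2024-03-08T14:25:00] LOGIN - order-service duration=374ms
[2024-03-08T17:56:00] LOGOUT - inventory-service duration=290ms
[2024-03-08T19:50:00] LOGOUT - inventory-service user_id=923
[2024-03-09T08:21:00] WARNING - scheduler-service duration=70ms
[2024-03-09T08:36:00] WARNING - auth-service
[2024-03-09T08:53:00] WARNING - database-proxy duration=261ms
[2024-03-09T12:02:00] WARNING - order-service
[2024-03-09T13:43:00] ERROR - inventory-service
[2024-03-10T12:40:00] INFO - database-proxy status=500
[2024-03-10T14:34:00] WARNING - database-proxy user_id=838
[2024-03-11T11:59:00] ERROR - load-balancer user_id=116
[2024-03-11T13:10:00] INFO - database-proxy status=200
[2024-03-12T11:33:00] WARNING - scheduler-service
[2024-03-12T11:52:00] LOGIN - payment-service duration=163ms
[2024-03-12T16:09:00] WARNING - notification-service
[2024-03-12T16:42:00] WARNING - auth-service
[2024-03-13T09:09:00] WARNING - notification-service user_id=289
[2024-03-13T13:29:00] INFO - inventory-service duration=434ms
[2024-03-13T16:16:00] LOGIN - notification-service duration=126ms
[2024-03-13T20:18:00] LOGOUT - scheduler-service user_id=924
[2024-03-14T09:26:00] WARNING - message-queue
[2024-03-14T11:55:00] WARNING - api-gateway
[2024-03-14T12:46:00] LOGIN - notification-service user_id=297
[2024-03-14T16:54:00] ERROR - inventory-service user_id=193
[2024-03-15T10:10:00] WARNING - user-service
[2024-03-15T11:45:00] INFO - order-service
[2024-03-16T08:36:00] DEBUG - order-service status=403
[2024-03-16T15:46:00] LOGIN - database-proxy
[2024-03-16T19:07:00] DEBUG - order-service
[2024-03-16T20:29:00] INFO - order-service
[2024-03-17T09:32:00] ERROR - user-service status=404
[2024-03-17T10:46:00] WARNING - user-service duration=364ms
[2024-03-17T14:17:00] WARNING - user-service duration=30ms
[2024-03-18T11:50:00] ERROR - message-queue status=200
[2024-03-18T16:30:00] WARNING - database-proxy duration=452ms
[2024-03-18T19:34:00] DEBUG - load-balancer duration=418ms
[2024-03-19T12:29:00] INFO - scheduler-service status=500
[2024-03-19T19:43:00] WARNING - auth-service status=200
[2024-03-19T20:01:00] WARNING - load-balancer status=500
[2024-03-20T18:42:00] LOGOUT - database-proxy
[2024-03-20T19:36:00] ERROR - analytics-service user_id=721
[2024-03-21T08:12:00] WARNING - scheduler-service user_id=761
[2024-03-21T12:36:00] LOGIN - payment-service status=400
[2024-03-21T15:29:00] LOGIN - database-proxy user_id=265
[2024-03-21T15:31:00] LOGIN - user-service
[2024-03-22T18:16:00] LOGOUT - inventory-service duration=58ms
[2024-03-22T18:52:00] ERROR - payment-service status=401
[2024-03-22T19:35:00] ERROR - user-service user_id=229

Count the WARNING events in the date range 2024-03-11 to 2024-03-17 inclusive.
9

To filter by date range:

1. Date range: 2024-03-11 through 2024-03-17, both dates inclusive
2. Filter for WARNING events whose date falls in this range
3. Count matching events: 9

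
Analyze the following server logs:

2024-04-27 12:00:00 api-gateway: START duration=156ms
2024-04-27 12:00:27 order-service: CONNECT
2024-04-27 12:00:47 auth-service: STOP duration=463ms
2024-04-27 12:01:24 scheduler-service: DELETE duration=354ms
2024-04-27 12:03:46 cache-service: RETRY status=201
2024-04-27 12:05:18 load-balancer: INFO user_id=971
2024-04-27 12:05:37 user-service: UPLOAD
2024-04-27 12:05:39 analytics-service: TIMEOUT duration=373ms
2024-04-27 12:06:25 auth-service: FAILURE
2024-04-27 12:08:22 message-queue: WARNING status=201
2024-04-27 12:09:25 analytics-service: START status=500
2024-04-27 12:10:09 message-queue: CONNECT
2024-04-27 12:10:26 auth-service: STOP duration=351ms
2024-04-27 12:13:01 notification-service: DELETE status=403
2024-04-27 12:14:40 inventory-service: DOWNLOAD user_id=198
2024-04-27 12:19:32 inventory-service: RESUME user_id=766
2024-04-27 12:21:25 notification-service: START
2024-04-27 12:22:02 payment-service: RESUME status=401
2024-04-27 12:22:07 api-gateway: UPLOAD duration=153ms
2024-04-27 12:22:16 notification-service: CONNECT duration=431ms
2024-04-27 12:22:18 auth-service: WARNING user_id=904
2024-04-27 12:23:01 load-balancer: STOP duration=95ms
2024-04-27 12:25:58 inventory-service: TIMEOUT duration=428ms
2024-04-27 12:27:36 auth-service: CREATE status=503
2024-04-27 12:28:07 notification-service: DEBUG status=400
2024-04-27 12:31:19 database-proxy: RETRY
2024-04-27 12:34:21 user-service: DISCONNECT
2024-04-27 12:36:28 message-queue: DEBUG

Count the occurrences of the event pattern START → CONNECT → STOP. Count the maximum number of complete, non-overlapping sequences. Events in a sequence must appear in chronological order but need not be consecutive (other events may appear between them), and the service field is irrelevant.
3

To count sequences:

1. Look for pattern: START → CONNECT → STOP
2. Greedily scan the log in chronological order, matching each sequence element in turn (ignoring service)
3. Each time the full pattern completes, increment the count and restart matching from the next event
4. Complete non-overlapping sequences found: 3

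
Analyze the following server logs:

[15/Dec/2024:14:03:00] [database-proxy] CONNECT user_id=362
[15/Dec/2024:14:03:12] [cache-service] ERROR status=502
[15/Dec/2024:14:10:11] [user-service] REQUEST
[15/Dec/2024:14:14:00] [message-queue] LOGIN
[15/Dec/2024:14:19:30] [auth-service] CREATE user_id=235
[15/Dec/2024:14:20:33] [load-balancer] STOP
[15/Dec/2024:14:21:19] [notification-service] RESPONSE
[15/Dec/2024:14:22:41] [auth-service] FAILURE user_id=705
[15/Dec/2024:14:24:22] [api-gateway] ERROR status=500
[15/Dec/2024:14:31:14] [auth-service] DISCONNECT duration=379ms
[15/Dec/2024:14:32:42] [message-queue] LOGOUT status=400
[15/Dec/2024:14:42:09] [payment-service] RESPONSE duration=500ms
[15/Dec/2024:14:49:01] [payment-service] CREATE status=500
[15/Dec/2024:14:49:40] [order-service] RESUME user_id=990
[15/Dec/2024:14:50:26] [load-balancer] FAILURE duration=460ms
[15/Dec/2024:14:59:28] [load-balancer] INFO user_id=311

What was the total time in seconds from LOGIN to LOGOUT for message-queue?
1122

To calculate state duration:

1. Find LOGIN event for message-queue: 15/Dec/2024:14:14:00
2. Find LOGOUT event for message-queue: 15/Dec/2024:14:32:42
3. Calculate duration: 15/Dec/2024:14:32:42 - 15/Dec/2024:14:14:00 = 1122 seconds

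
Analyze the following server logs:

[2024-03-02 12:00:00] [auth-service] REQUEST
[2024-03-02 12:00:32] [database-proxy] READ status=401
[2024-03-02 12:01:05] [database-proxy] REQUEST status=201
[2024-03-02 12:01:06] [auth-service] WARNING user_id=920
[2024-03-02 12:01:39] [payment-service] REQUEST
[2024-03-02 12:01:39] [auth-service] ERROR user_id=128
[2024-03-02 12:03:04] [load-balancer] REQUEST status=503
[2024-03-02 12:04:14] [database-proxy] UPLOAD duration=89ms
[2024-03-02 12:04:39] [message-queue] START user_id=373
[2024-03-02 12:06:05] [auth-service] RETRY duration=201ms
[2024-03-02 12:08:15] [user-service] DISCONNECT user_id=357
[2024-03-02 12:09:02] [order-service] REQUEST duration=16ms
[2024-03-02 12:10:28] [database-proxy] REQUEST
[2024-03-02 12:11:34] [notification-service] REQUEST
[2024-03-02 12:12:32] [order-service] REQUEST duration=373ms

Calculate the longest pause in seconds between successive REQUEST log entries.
358

To find the longest gap:

1. Extract all REQUEST events in chronological order
2. Calculate time differences between consecutive events
3. Find the maximum difference
4. Longest gap: 358 seconds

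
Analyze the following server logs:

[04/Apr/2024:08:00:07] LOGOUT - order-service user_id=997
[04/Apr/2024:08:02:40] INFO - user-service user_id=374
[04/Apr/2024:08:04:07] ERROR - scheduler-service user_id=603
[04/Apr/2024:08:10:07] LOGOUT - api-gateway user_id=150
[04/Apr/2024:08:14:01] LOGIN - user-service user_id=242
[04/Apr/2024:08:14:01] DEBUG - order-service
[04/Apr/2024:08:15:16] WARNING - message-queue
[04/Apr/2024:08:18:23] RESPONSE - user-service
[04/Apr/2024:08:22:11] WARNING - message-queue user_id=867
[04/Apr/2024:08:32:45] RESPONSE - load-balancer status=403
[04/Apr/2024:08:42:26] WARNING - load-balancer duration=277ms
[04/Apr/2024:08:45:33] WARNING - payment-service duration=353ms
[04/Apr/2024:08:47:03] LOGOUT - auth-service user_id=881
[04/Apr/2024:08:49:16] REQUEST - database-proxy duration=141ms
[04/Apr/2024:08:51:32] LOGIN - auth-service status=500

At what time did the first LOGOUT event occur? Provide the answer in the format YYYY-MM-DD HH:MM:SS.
2024-04-04 08:00:07

To find the first event:

1. Filter for all LOGOUT events
2. Sort by timestamp
3. Select the first one
4. Timestamp: 2024-04-04 08:00:07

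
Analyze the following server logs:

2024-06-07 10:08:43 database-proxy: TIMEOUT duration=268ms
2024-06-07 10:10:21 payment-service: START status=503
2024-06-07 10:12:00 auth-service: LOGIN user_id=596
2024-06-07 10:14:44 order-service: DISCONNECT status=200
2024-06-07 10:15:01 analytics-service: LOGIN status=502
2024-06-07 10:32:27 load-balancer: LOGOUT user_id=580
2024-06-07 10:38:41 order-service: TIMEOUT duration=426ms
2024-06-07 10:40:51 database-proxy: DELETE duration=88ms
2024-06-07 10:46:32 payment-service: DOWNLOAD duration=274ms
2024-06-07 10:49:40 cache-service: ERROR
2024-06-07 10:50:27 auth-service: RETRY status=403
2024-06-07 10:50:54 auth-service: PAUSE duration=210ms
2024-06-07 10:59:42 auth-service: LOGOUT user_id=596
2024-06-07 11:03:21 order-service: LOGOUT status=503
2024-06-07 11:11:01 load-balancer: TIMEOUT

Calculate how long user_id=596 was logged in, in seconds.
2862

To calculate session duration:

1. Find LOGIN event for user_id=596: 2024-06-07 10:12:00
2. Find LOGOUT event for user_id=596: 2024-06-07 10:59:42
3. Session duration: 2024-06-07 10:59:42 - 2024-06-07 10:12:00 = 2862 seconds (47 minutes)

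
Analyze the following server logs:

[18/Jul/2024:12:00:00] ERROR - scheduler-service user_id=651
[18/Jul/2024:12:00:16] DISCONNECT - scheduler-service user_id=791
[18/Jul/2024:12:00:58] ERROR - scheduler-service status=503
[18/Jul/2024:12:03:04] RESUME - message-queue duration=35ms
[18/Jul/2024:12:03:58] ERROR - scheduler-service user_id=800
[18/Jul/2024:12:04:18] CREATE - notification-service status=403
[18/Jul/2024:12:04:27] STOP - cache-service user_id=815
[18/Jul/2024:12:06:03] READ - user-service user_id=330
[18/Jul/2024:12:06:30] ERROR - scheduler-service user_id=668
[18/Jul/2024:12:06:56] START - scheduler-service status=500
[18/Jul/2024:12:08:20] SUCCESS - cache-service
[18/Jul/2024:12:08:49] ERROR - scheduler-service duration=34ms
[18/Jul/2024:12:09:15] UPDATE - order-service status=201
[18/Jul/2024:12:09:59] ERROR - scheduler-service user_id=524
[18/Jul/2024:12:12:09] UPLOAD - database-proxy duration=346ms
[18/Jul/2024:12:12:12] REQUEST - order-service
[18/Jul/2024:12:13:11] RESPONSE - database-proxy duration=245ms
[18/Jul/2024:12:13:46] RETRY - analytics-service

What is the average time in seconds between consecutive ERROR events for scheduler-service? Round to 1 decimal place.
119.8

To calculate average interval:

1. Find all ERROR events for scheduler-service in order
2. Calculate time gaps between consecutive events
3. Compute mean of gaps: 599 / 5 = 119.8 seconds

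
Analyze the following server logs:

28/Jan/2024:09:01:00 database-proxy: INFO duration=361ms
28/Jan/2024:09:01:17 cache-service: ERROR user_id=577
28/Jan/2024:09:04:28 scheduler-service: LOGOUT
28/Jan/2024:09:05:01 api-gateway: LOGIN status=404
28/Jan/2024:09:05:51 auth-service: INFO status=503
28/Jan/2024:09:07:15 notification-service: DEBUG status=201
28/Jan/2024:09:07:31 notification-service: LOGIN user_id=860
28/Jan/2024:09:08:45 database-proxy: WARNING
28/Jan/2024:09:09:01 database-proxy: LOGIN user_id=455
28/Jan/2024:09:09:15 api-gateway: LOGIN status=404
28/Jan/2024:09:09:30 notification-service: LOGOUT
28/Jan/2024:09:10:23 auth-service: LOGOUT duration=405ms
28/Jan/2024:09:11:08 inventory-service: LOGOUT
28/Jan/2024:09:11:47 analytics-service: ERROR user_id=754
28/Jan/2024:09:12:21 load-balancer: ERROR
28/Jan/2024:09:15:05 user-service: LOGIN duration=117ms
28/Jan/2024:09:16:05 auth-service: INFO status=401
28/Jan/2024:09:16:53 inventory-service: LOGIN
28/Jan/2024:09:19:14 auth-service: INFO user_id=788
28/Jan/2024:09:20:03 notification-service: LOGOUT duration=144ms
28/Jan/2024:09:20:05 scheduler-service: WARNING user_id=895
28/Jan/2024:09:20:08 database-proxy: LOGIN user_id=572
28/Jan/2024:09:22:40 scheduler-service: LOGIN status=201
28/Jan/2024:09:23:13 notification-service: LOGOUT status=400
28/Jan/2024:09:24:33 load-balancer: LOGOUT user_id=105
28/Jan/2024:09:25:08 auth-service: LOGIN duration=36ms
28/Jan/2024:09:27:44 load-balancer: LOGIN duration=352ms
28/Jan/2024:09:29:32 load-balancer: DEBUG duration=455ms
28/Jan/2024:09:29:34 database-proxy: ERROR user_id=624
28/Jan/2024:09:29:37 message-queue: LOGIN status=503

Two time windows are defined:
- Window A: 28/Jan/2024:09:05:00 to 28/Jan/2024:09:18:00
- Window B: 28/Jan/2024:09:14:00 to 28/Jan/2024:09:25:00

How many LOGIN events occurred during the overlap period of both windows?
2

To find overlap events:

1. Window A: 28/Jan/2024:09:05:00 to 28/Jan/2024:09:18:00
2. Window B: 28/Jan/2024:09:14:00 to 28/Jan/2024:09:25:00
3. Overlap period: 28/Jan/2024:09:14:00 to 28/Jan/2024:09:18:00
4. Count LOGIN events in overlap: 2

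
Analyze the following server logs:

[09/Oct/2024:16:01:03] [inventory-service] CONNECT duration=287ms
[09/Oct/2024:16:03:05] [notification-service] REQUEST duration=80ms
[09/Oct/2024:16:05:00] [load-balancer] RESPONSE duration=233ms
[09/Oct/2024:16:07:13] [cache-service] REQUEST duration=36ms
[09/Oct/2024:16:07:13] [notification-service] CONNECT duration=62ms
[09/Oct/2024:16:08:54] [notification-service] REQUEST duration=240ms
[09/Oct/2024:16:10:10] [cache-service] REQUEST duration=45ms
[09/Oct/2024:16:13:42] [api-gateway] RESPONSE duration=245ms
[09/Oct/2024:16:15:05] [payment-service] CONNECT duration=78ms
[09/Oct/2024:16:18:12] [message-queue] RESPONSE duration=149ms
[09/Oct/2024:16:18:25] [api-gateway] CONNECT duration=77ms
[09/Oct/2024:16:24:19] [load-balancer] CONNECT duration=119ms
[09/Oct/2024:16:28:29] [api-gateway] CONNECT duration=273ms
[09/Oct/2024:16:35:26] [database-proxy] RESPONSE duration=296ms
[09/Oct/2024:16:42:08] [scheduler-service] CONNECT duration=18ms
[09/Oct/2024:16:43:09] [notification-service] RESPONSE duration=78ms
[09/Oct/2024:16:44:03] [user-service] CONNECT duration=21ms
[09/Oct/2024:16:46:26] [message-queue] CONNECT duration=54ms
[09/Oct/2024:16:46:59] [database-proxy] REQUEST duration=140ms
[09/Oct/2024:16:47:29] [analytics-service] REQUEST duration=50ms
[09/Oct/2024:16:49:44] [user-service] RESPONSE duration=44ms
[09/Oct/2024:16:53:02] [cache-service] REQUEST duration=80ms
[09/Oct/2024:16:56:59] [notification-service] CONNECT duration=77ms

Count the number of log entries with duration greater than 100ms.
9

To count timeouts:

1. Threshold: 100ms
2. Extract duration from each log entry
3. Count entries where duration > 100
4. Timeout count: 9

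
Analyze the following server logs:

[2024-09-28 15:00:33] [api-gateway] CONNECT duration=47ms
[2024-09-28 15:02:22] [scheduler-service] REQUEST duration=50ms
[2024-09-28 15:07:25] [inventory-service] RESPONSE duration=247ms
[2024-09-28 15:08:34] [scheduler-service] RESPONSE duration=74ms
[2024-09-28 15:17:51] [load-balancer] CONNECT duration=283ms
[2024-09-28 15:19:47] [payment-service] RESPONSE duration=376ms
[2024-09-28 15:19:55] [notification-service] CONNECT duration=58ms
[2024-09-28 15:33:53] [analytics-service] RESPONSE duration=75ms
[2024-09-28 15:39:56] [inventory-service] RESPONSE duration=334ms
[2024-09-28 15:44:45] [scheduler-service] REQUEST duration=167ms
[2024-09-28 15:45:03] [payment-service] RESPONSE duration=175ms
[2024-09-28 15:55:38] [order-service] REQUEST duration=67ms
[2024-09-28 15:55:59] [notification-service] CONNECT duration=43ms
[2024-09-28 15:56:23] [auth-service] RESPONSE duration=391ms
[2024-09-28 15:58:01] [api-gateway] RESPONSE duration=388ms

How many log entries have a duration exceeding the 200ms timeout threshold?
6

To count timeouts:

1. Threshold: 200ms
2. Extract duration from each log entry
3. Count entries where duration > 200
4. Timeout count: 6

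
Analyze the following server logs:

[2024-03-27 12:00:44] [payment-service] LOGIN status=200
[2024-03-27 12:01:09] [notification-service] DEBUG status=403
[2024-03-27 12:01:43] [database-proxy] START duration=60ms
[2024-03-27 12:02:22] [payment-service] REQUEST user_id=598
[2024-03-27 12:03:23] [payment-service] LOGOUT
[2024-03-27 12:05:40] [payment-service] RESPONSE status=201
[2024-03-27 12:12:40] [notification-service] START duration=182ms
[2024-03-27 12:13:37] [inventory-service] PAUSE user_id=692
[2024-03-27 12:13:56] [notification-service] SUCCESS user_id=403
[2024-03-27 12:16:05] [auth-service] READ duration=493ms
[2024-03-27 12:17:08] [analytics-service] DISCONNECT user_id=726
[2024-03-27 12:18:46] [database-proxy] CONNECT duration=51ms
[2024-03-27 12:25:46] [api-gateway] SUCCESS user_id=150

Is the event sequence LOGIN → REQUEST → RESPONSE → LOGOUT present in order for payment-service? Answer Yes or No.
No

To verify sequence order:

1. Find all events in sequence LOGIN → REQUEST → RESPONSE → LOGOUT for payment-service
2. Extract their timestamps
3. Check if timestamps are in ascending order
4. Result: No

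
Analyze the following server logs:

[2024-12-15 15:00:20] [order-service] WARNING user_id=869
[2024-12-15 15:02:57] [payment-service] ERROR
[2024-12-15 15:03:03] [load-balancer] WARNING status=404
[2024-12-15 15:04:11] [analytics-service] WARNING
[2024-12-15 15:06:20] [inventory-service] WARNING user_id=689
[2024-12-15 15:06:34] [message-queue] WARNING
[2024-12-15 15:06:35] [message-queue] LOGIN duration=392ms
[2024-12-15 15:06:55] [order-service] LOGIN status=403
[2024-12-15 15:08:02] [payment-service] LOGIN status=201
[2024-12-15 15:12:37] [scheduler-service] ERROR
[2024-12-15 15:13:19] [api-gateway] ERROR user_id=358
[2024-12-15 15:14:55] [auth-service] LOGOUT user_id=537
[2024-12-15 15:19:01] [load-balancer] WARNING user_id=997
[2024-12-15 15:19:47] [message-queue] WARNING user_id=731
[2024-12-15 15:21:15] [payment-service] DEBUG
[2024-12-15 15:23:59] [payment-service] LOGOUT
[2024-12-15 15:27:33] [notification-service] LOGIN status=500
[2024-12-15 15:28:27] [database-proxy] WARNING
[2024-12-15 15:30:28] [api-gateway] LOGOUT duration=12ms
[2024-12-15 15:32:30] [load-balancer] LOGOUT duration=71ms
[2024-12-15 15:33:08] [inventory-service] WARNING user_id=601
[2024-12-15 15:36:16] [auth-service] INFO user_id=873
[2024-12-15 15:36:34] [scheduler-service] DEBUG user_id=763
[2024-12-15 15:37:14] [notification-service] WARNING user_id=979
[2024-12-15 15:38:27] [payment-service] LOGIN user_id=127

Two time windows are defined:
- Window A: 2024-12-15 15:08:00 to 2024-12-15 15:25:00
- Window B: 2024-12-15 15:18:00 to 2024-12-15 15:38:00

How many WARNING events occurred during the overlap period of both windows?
2

To find overlap events:

1. Window A: 2024-12-15 15:08:00 to 2024-12-15 15:25:00
2. Window B: 2024-12-15 15:18:00 to 2024-12-15 15:38:00
3. Overlap period: 2024-12-15 15:18:00 to 2024-12-15 15:25:00
4. Count WARNING events in overlap: 2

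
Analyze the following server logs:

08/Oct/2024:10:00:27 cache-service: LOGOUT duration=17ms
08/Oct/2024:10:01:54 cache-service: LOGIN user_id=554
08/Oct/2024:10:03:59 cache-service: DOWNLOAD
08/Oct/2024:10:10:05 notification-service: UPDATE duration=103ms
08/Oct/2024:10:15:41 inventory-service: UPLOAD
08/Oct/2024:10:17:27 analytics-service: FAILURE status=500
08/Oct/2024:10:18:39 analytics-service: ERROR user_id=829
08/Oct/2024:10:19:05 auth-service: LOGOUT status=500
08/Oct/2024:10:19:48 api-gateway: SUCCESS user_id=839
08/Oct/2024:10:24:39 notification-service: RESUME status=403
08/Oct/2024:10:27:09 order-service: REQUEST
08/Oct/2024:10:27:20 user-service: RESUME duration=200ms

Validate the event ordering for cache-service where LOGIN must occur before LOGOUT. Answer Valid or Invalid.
Invalid

To validate ordering:

1. Required order: LOGIN → LOGOUT
2. Rule: LOGIN must occur before LOGOUT
3. Check actual order of events for cache-service
4. Result: Invalid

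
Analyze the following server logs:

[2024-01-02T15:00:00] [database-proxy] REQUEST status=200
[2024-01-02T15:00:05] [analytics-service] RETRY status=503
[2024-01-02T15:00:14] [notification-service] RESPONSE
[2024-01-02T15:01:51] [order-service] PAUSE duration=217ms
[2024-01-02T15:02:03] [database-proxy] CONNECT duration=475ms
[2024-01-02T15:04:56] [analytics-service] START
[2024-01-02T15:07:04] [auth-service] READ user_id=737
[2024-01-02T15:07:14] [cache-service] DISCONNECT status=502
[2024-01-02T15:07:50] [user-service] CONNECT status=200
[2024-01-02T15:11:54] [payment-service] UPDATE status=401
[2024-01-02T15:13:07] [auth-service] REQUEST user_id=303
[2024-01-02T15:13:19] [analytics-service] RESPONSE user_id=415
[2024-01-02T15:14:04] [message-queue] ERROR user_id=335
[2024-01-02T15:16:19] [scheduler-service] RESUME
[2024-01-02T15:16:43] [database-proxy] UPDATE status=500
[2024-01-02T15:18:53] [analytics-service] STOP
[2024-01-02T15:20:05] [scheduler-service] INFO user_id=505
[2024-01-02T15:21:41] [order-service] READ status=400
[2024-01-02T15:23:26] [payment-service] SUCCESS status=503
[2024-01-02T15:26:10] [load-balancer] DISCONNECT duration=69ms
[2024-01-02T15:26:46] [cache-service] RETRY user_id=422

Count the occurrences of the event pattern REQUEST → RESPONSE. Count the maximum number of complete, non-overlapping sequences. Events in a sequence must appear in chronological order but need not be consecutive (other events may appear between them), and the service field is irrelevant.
2

To count sequences:

1. Look for pattern: REQUEST → RESPONSE
2. Greedily scan the log in chronological order, matching each sequence element in turn (ignoring service)
3. Each time the full pattern completes, increment the count and restart matching from the next event
4. Complete non-overlapping sequences found: 2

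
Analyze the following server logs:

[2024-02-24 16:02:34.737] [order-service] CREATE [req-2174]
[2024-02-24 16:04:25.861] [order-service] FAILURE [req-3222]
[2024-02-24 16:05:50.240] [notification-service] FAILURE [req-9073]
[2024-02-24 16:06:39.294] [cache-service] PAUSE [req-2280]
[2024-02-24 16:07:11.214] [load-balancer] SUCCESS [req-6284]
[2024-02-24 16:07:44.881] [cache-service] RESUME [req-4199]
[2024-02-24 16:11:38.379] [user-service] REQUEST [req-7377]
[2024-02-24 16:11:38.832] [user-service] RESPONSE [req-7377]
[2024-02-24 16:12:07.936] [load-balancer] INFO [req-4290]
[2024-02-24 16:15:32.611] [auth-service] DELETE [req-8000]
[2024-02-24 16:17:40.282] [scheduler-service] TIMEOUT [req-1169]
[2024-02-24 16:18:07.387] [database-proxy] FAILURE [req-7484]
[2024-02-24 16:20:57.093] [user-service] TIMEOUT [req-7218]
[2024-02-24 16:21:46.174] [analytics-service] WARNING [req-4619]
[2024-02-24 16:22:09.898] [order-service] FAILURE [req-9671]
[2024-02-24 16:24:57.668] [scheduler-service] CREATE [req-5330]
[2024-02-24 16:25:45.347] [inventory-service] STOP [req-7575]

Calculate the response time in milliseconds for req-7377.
453

To calculate latency:

1. Find REQUEST with id req-7377: 2024-02-24 16:11:38.379
2. Find RESPONSE with id req-7377: 2024-02-24 16:11:38.832
3. Latency: 2024-02-24 16:11:38.832 - 2024-02-24 16:11:38.379 = 453ms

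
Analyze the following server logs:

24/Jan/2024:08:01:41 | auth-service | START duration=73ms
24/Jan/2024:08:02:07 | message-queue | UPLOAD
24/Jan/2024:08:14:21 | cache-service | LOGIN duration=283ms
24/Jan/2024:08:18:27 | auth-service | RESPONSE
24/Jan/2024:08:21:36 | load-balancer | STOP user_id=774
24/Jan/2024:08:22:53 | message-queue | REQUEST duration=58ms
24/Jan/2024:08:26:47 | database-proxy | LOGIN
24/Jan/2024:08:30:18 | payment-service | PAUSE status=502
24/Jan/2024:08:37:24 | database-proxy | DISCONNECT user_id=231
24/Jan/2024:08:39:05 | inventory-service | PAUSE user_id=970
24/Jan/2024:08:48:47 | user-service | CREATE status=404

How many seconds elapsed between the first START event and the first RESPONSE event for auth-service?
1006

To find the time between events:

1. Locate the first START event for auth-service: 24/Jan/2024:08:01:41
2. Locate the first RESPONSE event for auth-service: 24/Jan/2024:08:18:27
3. Calculate the difference: 24/Jan/2024:08:18:27 - 24/Jan/2024:08:01:41 = 1006 seconds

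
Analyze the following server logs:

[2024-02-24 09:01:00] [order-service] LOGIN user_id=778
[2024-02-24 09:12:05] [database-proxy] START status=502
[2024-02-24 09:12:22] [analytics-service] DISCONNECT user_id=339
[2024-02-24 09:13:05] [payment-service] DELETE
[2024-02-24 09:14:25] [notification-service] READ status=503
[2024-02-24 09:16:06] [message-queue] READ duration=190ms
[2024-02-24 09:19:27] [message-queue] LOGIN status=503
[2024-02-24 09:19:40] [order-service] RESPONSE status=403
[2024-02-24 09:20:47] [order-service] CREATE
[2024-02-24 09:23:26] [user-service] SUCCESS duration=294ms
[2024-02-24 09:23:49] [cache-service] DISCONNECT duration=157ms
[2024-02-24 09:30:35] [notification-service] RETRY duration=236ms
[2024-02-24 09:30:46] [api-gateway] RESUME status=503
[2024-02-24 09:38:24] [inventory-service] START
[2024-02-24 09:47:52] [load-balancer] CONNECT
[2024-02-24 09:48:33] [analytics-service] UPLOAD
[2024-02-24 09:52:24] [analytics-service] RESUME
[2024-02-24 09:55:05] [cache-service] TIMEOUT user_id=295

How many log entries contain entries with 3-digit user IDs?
3

To find matching entries:

1. Pattern to match: entries with 3-digit user IDs
2. Scan each log entry for the pattern
3. Count matches: 3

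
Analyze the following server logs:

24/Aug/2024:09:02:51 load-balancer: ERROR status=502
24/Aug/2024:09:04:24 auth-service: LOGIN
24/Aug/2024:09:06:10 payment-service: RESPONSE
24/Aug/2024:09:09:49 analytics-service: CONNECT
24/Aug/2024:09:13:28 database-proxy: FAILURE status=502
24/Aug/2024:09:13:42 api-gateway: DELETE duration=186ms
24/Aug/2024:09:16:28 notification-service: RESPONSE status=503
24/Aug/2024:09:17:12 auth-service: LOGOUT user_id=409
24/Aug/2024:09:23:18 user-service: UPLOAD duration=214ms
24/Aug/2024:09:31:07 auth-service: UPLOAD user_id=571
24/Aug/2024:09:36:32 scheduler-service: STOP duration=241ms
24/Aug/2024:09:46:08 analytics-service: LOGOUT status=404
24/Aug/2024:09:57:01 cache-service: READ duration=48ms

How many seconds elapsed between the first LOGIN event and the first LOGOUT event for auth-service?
768

To find the time between events:

1. Locate the first LOGIN event for auth-service: 24/Aug/2024:09:04:24
2. Locate the first LOGOUT event for auth-service: 24/Aug/2024:09:17:12
3. Calculate the difference: 24/Aug/2024:09:17:12 - 24/Aug/2024:09:04:24 = 768 seconds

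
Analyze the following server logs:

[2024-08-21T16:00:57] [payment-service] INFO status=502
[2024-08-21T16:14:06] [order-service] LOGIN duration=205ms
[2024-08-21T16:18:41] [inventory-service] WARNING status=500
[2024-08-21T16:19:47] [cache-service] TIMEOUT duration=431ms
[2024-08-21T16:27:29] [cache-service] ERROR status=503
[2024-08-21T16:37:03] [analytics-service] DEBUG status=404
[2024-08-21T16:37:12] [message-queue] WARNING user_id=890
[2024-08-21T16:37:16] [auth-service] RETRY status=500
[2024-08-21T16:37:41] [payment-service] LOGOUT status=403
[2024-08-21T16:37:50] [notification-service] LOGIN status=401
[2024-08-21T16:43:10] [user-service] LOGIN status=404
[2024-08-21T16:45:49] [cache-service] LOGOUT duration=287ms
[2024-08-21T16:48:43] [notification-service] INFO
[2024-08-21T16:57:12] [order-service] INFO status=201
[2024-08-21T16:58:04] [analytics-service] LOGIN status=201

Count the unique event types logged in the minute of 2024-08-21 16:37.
5

To count unique event types:

1. Filter events in the minute starting at 2024-08-21 16:37
2. Extract event types from matching entries
3. Count unique types: 5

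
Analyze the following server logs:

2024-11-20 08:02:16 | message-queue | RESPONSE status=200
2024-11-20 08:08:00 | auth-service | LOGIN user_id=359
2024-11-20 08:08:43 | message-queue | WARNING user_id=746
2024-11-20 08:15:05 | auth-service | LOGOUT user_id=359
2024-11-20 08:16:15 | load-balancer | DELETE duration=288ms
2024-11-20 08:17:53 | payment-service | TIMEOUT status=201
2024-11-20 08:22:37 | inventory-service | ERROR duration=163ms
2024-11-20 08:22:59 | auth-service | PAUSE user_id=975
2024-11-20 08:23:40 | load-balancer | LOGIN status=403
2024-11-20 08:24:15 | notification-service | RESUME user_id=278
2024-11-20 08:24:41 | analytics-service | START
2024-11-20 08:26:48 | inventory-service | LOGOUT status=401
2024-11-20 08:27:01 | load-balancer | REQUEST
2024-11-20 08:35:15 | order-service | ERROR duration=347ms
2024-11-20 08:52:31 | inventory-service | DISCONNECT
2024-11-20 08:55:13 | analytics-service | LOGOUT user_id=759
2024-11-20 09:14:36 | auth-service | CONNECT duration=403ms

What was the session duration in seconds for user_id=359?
425

To calculate session duration:

1. Find LOGIN event for user_id=359: 2024-11-20 08:08:00
2. Find LOGOUT event for user_id=359: 2024-11-20 08:15:05
3. Session duration: 2024-11-20 08:15:05 - 2024-11-20 08:08:00 = 425 seconds (7 minutes)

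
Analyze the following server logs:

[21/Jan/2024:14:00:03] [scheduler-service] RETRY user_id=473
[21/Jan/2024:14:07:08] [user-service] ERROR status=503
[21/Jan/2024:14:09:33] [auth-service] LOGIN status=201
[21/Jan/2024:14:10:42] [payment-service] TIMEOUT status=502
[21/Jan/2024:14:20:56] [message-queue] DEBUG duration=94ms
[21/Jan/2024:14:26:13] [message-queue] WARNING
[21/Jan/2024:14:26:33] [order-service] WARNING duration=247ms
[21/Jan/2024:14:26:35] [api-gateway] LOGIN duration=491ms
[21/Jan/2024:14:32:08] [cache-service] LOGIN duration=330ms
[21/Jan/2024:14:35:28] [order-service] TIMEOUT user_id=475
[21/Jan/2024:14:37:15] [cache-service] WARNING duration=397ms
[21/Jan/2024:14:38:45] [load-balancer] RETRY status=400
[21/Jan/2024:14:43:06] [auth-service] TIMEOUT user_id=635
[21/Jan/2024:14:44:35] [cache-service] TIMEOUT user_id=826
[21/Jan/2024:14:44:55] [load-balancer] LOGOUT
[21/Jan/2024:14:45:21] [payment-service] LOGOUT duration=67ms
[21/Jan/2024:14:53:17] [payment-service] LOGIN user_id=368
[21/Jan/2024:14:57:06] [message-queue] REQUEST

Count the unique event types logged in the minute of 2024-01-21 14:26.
2

To count unique event types:

1. Filter events in the minute starting at 2024-01-21 14:26
2. Extract event types from matching entries
3. Count unique types: 2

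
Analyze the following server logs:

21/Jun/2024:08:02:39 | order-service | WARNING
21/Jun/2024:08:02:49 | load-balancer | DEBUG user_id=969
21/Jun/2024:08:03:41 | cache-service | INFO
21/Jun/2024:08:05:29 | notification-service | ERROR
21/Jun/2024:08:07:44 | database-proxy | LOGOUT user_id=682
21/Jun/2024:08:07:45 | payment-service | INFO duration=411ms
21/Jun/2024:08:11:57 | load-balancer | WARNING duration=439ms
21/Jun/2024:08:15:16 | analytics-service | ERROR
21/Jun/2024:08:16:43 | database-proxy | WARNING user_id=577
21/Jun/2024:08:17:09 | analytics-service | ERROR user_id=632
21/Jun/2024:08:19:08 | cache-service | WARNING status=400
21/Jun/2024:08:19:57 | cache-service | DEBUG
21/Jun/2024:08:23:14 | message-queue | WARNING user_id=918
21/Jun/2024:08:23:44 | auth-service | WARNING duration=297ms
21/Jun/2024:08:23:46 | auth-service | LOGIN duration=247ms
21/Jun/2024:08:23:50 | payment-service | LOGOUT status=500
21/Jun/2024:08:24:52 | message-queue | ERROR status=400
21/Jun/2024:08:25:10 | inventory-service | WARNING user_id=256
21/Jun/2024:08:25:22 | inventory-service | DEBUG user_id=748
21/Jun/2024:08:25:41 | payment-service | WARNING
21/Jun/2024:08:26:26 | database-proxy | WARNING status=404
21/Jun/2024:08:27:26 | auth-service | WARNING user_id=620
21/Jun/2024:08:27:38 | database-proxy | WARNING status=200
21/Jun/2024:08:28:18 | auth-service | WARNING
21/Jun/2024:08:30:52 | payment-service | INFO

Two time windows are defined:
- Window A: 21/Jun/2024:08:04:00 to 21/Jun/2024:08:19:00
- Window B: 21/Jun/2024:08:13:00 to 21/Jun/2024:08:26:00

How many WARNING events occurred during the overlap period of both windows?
1

To find overlap events:

1. Window A: 21/Jun/2024:08:04:00 to 21/Jun/2024:08:19:00
2. Window B: 21/Jun/2024:08:13:00 to 21/Jun/2024:08:26:00
3. Overlap period: 21/Jun/2024:08:13:00 to 21/Jun/2024:08:19:00
4. Count WARNING events in overlap: 1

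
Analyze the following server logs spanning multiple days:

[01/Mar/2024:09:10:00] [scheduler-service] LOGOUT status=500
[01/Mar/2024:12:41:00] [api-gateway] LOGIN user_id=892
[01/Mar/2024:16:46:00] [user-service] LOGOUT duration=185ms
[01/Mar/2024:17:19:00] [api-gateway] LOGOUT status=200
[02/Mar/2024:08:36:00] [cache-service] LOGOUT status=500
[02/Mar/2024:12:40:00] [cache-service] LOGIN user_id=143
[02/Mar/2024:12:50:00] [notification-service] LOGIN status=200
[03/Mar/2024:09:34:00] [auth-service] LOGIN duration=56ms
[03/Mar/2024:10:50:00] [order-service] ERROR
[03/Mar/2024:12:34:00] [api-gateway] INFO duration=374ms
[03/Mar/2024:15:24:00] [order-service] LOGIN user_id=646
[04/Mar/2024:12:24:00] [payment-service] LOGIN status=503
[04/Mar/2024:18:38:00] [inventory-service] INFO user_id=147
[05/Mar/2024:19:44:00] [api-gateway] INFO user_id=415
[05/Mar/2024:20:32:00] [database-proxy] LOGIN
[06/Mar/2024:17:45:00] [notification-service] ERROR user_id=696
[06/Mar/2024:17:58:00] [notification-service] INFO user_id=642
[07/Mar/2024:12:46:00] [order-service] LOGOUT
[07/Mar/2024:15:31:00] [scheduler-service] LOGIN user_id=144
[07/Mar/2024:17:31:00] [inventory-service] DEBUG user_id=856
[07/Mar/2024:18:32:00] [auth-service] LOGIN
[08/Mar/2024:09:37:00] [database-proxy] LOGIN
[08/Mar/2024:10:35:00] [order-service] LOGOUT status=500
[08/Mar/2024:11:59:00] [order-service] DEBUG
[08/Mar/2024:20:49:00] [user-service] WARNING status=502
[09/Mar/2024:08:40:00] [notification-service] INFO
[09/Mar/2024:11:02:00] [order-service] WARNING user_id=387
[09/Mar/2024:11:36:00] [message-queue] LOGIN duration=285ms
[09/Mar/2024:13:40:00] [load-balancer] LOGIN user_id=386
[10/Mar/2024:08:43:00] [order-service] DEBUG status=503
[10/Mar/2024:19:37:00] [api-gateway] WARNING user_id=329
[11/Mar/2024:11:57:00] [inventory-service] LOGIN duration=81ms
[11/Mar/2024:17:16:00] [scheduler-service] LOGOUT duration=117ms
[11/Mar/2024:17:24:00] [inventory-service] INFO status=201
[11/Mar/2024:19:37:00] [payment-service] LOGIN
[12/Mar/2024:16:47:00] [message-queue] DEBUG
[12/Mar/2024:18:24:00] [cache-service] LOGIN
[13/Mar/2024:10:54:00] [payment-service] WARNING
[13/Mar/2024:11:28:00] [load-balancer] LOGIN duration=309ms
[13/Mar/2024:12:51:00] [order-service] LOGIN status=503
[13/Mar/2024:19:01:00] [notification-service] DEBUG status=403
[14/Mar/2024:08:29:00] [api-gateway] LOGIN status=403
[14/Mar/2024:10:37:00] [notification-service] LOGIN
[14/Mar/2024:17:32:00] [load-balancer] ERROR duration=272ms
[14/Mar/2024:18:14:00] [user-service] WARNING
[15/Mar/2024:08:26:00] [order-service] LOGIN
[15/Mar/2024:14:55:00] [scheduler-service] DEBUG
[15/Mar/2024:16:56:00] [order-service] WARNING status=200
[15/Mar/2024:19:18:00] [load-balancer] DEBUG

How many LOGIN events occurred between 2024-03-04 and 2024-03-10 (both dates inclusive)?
7

To filter by date range:

1. Date range: 2024-03-04 through 2024-03-10, both dates inclusive
2. Filter for LOGIN events whose date falls in this range
3. Count matching events: 7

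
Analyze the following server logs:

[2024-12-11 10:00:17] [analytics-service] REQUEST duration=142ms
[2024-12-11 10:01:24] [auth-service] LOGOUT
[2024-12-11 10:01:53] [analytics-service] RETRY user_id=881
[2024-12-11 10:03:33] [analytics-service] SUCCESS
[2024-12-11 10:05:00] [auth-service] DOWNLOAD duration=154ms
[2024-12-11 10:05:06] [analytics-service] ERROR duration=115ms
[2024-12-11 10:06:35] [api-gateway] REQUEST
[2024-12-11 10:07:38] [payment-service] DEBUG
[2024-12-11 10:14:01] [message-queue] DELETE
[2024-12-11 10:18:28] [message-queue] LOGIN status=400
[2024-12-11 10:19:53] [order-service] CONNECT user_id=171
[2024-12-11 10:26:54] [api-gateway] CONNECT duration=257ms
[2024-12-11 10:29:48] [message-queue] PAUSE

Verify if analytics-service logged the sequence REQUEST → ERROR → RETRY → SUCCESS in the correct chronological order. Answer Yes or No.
No

To verify sequence order:

1. Find all events in sequence REQUEST → ERROR → RETRY → SUCCESS for analytics-service
2. Extract their timestamps
3. Check if timestamps are in ascending order
4. Result: No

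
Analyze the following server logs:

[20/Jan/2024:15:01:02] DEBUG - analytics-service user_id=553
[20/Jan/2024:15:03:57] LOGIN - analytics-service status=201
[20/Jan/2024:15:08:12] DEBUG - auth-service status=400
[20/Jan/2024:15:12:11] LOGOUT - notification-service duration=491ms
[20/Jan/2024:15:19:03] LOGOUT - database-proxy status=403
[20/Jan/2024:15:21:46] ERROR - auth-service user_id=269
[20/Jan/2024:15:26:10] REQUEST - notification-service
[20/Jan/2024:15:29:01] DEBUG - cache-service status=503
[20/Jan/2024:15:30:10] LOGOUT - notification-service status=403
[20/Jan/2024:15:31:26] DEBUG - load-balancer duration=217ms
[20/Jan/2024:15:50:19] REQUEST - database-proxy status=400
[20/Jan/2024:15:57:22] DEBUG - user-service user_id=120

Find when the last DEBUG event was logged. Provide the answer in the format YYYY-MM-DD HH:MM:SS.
2024-01-20 15:57:22

To find the last event:

1. Filter for all DEBUG events
2. Sort by timestamp
3. Select the last one
4. Timestamp: 2024-01-20 15:57:22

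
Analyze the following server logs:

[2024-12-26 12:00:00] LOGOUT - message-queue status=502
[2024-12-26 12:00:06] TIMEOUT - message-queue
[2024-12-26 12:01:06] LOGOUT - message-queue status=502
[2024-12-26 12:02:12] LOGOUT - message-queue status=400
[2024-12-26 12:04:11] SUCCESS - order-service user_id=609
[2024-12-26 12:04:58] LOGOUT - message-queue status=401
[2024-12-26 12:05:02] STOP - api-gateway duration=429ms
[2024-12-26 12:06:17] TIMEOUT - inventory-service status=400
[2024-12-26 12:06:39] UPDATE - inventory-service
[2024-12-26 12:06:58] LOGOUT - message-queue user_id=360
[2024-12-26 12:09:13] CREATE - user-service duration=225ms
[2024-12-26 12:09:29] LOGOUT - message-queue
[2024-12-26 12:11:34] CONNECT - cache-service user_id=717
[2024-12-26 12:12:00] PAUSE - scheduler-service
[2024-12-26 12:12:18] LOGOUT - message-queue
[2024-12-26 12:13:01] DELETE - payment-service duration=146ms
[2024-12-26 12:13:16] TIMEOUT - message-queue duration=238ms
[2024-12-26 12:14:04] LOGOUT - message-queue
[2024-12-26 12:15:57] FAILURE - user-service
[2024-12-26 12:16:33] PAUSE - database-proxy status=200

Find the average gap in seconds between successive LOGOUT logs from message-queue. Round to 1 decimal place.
120.6

To calculate average interval:

1. Find all LOGOUT events for message-queue in order
2. Calculate time gaps between consecutive events
3. Compute mean of gaps: 844 / 7 = 120.6 seconds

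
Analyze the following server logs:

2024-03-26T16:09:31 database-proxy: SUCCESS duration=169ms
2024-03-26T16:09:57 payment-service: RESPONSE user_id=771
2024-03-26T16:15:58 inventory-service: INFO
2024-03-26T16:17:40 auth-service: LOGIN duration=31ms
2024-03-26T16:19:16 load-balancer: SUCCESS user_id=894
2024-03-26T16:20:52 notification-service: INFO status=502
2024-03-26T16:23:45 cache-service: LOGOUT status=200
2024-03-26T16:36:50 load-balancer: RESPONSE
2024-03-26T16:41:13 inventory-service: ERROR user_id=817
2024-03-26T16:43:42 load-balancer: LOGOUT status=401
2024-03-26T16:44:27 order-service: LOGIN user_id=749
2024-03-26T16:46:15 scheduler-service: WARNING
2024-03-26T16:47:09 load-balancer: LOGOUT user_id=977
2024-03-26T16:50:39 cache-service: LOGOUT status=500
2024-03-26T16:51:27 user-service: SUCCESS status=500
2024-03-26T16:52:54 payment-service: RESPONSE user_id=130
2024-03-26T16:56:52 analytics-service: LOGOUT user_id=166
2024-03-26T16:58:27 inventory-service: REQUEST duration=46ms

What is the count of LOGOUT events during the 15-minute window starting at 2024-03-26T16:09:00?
1

To count events in the time window:

1. Window boundaries: 2024-03-26T16:09:00 to 2024-03-26T16:24:00
2. Filter for LOGOUT events within this window
3. Count matching events: 1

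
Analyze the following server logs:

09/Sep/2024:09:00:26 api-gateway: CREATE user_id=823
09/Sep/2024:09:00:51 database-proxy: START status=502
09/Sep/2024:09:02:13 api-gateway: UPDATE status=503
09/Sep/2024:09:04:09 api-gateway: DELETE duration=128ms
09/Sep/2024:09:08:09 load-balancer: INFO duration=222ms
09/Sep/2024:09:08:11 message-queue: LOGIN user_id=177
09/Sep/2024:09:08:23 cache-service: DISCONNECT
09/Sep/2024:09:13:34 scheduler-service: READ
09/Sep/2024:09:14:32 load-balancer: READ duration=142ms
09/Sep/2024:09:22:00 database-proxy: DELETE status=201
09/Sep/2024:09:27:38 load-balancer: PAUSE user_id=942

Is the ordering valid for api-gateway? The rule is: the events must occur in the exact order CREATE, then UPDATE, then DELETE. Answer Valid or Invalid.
Valid

To validate ordering:

1. Required order: CREATE → UPDATE → DELETE
2. Rule: the events must occur in the exact order CREATE, then UPDATE, then DELETE
3. Check actual order of events for api-gateway
4. Result: Valid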